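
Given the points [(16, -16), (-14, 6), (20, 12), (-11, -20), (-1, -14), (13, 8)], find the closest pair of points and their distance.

Computing all pairwise distances among 6 points:

d((16, -16), (-14, 6)) = 37.2022
d((16, -16), (20, 12)) = 28.2843
d((16, -16), (-11, -20)) = 27.2947
d((16, -16), (-1, -14)) = 17.1172
d((16, -16), (13, 8)) = 24.1868
d((-14, 6), (20, 12)) = 34.5254
d((-14, 6), (-11, -20)) = 26.1725
d((-14, 6), (-1, -14)) = 23.8537
d((-14, 6), (13, 8)) = 27.074
d((20, 12), (-11, -20)) = 44.5533
d((20, 12), (-1, -14)) = 33.4215
d((20, 12), (13, 8)) = 8.0623 <-- minimum
d((-11, -20), (-1, -14)) = 11.6619
d((-11, -20), (13, 8)) = 36.8782
d((-1, -14), (13, 8)) = 26.0768

Closest pair: (20, 12) and (13, 8) with distance 8.0623

The closest pair is (20, 12) and (13, 8) with Euclidean distance 8.0623. For 6 points, brute-force pairwise comparison is shown above. For large n, the divide-and-conquer algorithm (sort by x, recurse on halves, check the dividing strip) achieves O(n log n).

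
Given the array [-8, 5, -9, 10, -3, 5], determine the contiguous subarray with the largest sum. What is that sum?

Using Kadane's algorithm on [-8, 5, -9, 10, -3, 5]:

Scanning through the array:
Position 1 (value 5): max_ending_here = 5, max_so_far = 5
Position 2 (value -9): max_ending_here = -4, max_so_far = 5
Position 3 (value 10): max_ending_here = 10, max_so_far = 10
Position 4 (value -3): max_ending_here = 7, max_so_far = 10
Position 5 (value 5): max_ending_here = 12, max_so_far = 12

Maximum subarray: [10, -3, 5]
Maximum sum: 12

The maximum subarray is [10, -3, 5] with sum 12. This subarray runs from index 3 to index 5.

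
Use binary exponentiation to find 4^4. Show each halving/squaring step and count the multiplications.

Computing 4^4 by squaring (build up from 4^1; each line after the first costs one multiplication):

4^1 = 4
4^2 = (4^1)^2 = 4^2 = 16
4^4 = (4^2)^2 = 16^2 = 256

Result: 256
Multiplications needed: 2 (2 lines after 4^1)

4^4 = 256. Using exponentiation by squaring, this requires 2 multiplications. The key idea: if the exponent is even, square the half-power; if odd, multiply by the base once.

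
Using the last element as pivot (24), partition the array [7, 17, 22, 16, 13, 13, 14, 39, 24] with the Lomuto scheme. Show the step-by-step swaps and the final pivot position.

Lomuto partition with pivot = 24:

Initial array: [7, 17, 22, 16, 13, 13, 14, 39, 24]

arr[0]=7 <= 24: swap with position 0, array becomes [7, 17, 22, 16, 13, 13, 14, 39, 24]
arr[1]=17 <= 24: swap with position 1, array becomes [7, 17, 22, 16, 13, 13, 14, 39, 24]
arr[2]=22 <= 24: swap with position 2, array becomes [7, 17, 22, 16, 13, 13, 14, 39, 24]
arr[3]=16 <= 24: swap with position 3, array becomes [7, 17, 22, 16, 13, 13, 14, 39, 24]
arr[4]=13 <= 24: swap with position 4, array becomes [7, 17, 22, 16, 13, 13, 14, 39, 24]
arr[5]=13 <= 24: swap with position 5, array becomes [7, 17, 22, 16, 13, 13, 14, 39, 24]
arr[6]=14 <= 24: swap with position 6, array becomes [7, 17, 22, 16, 13, 13, 14, 39, 24]
arr[7]=39 > 24: no swap

Place pivot at position 7: [7, 17, 22, 16, 13, 13, 14, 24, 39]
Pivot position: 7

After partitioning with pivot 24, the array becomes [7, 17, 22, 16, 13, 13, 14, 24, 39]. The pivot is placed at index 7. All elements to the left of the pivot are <= 24, and all elements to the right are > 24.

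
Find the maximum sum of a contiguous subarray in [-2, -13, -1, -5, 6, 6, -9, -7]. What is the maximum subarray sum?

Using Kadane's algorithm on [-2, -13, -1, -5, 6, 6, -9, -7]:

Scanning through the array:
Position 1 (value -13): max_ending_here = -13, max_so_far = -2
Position 2 (value -1): max_ending_here = -1, max_so_far = -1
Position 3 (value -5): max_ending_here = -5, max_so_far = -1
Position 4 (value 6): max_ending_here = 6, max_so_far = 6
Position 5 (value 6): max_ending_here = 12, max_so_far = 12
Position 6 (value -9): max_ending_here = 3, max_so_far = 12
Position 7 (value -7): max_ending_here = -4, max_so_far = 12

Maximum subarray: [6, 6]
Maximum sum: 12

The maximum subarray is [6, 6] with sum 12. This subarray runs from index 4 to index 5.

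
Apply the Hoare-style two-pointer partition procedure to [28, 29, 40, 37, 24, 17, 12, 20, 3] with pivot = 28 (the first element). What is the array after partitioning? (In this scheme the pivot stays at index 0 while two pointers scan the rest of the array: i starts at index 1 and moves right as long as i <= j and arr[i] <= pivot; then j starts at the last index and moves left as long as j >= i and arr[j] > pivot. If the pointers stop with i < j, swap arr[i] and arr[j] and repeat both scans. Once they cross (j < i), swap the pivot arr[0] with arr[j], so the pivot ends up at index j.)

Hoare-style two-pointer partition with pivot = 28:

Initial array: [28, 29, 40, 37, 24, 17, 12, 20, 3]

Pointers start at i = 1, j = 8.
i stops at index 1 (arr[1]=29 > 28), j stops at index 8 (arr[8]=3 <= 28): swap arr[1] and arr[8], array becomes [28, 3, 40, 37, 24, 17, 12, 20, 29]
i stops at index 2 (arr[2]=40 > 28), j stops at index 7 (arr[7]=20 <= 28): swap arr[2] and arr[7], array becomes [28, 3, 20, 37, 24, 17, 12, 40, 29]
i stops at index 3 (arr[3]=37 > 28), j stops at index 6 (arr[6]=12 <= 28): swap arr[3] and arr[6], array becomes [28, 3, 20, 12, 24, 17, 37, 40, 29]
i ends at 6, j ends at 5: the pointers have crossed (j < i), so scanning stops.

Swap pivot arr[0] with arr[5] to place pivot at position 5: [17, 3, 20, 12, 24, 28, 37, 40, 29]
Pivot position: 5

After partitioning with pivot 28, the array becomes [17, 3, 20, 12, 24, 28, 37, 40, 29]. The pivot is placed at index 5. All elements to the left of the pivot are <= 28, and all elements to the right are > 28.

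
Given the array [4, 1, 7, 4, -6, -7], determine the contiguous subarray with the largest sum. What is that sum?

Using Kadane's algorithm on [4, 1, 7, 4, -6, -7]:

Scanning through the array:
Position 1 (value 1): max_ending_here = 5, max_so_far = 5
Position 2 (value 7): max_ending_here = 12, max_so_far = 12
Position 3 (value 4): max_ending_here = 16, max_so_far = 16
Position 4 (value -6): max_ending_here = 10, max_so_far = 16
Position 5 (value -7): max_ending_here = 3, max_so_far = 16

Maximum subarray: [4, 1, 7, 4]
Maximum sum: 16

The maximum subarray is [4, 1, 7, 4] with sum 16. This subarray runs from index 0 to index 3.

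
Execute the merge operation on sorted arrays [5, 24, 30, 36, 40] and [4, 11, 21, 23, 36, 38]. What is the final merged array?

Merging process:

Compare 5 vs 4: take 4 from right. Merged: [4]
Compare 5 vs 11: take 5 from left. Merged: [4, 5]
Compare 24 vs 11: take 11 from right. Merged: [4, 5, 11]
Compare 24 vs 21: take 21 from right. Merged: [4, 5, 11, 21]
Compare 24 vs 23: take 23 from right. Merged: [4, 5, 11, 21, 23]
Compare 24 vs 36: take 24 from left. Merged: [4, 5, 11, 21, 23, 24]
Compare 30 vs 36: take 30 from left. Merged: [4, 5, 11, 21, 23, 24, 30]
Compare 36 vs 36: take 36 from left. Merged: [4, 5, 11, 21, 23, 24, 30, 36]
Compare 40 vs 36: take 36 from right. Merged: [4, 5, 11, 21, 23, 24, 30, 36, 36]
Compare 40 vs 38: take 38 from right. Merged: [4, 5, 11, 21, 23, 24, 30, 36, 36, 38]
Append remaining from left: [40]. Merged: [4, 5, 11, 21, 23, 24, 30, 36, 36, 38, 40]

Final merged array: [4, 5, 11, 21, 23, 24, 30, 36, 36, 38, 40]
Total comparisons: 10

The merged array is [4, 5, 11, 21, 23, 24, 30, 36, 36, 38, 40], requiring 10 comparisons. The merge step runs in O(n) time where n is the total number of elements.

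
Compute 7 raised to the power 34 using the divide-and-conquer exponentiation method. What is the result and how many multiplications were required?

Computing 7^34 by squaring (build up from 7^1; each line after the first costs one multiplication):

7^1 = 7
7^2 = (7^1)^2 = 7^2 = 49
7^4 = (7^2)^2 = 49^2 = 2401
7^8 = (7^4)^2 = 2401^2 = 5764801
7^16 = (7^8)^2 = 5764801^2 = 33232930569601
7^17 = 7 * 7^16 = 7 * 33232930569601 = 232630513987207
7^34 = (7^17)^2 = 232630513987207^2 = 54116956037952111668959660849

Result: 54116956037952111668959660849
Multiplications needed: 6 (6 lines after 7^1)

7^34 = 54116956037952111668959660849. Using exponentiation by squaring, this requires 6 multiplications. The key idea: if the exponent is even, square the half-power; if odd, multiply by the base once.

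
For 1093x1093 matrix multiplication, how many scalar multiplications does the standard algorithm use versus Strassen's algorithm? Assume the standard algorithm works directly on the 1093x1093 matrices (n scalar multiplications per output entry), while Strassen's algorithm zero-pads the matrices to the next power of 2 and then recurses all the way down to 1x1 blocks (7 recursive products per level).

Matrix multiplication for 1093x1093 matrices:

Strassen's algorithm requires power-of-2 dimensions. Pad 1093x1093 to 2048x2048 (next power of 2).

Standard algorithm: 1093^3 = 1305751357 multiplications
Strassen's algorithm: 7^(log2(2048)) = 7^11 = 1977326743 multiplications
Difference: 1305751357 - 1977326743 = -671575386 (Strassen uses MORE here due to padding overhead — for small or just-over-power-of-2 n, padding can outweigh the per-level savings)

Standard: 1305751357 multiplications (1093^3). Strassen: 1977326743 multiplications (7^11, after padding to 2048x2048). Strassen reduces 8 recursive multiplications to 7 at each level.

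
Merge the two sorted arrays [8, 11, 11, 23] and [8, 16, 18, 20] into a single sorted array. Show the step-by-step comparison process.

Merging process:

Compare 8 vs 8: take 8 from left. Merged: [8]
Compare 11 vs 8: take 8 from right. Merged: [8, 8]
Compare 11 vs 16: take 11 from left. Merged: [8, 8, 11]
Compare 11 vs 16: take 11 from left. Merged: [8, 8, 11, 11]
Compare 23 vs 16: take 16 from right. Merged: [8, 8, 11, 11, 16]
Compare 23 vs 18: take 18 from right. Merged: [8, 8, 11, 11, 16, 18]
Compare 23 vs 20: take 20 from right. Merged: [8, 8, 11, 11, 16, 18, 20]
Append remaining from left: [23]. Merged: [8, 8, 11, 11, 16, 18, 20, 23]

Final merged array: [8, 8, 11, 11, 16, 18, 20, 23]
Total comparisons: 7

The merged array is [8, 8, 11, 11, 16, 18, 20, 23], requiring 7 comparisons. The merge step runs in O(n) time where n is the total number of elements.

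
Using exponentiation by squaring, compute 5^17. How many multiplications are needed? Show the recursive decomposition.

Computing 5^17 by squaring (build up from 5^1; each line after the first costs one multiplication):

5^1 = 5
5^2 = (5^1)^2 = 5^2 = 25
5^4 = (5^2)^2 = 25^2 = 625
5^8 = (5^4)^2 = 625^2 = 390625
5^16 = (5^8)^2 = 390625^2 = 152587890625
5^17 = 5 * 5^16 = 5 * 152587890625 = 762939453125

Result: 762939453125
Multiplications needed: 5 (5 lines after 5^1)

5^17 = 762939453125. Using exponentiation by squaring, this requires 5 multiplications. The key idea: if the exponent is even, square the half-power; if odd, multiply by the base once.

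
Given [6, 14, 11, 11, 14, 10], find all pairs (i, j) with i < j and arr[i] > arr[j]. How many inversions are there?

Finding inversions in [6, 14, 11, 11, 14, 10]:

(1, 2): arr[1]=14 > arr[2]=11
(1, 3): arr[1]=14 > arr[3]=11
(1, 5): arr[1]=14 > arr[5]=10
(2, 5): arr[2]=11 > arr[5]=10
(3, 5): arr[3]=11 > arr[5]=10
(4, 5): arr[4]=14 > arr[5]=10

Total inversions: 6

The array has 6 inversion(s): (1,2), (1,3), (1,5), (2,5), (3,5), (4,5). Each pair (i,j) satisfies i < j and arr[i] > arr[j].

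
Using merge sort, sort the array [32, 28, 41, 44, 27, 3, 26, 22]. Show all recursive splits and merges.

Merge sort trace:

Split: [32, 28, 41, 44, 27, 3, 26, 22] -> [32, 28, 41, 44] and [27, 3, 26, 22]
  Split: [32, 28, 41, 44] -> [32, 28] and [41, 44]
    Split: [32, 28] -> [32] and [28]
    Merge: [32] + [28] -> [28, 32]
    Split: [41, 44] -> [41] and [44]
    Merge: [41] + [44] -> [41, 44]
  Merge: [28, 32] + [41, 44] -> [28, 32, 41, 44]
  Split: [27, 3, 26, 22] -> [27, 3] and [26, 22]
    Split: [27, 3] -> [27] and [3]
    Merge: [27] + [3] -> [3, 27]
    Split: [26, 22] -> [26] and [22]
    Merge: [26] + [22] -> [22, 26]
  Merge: [3, 27] + [22, 26] -> [3, 22, 26, 27]
Merge: [28, 32, 41, 44] + [3, 22, 26, 27] -> [3, 22, 26, 27, 28, 32, 41, 44]

Final sorted array: [3, 22, 26, 27, 28, 32, 41, 44]

The merge sort proceeds by recursively splitting the array and merging sorted halves.
After all merges, the sorted array is [3, 22, 26, 27, 28, 32, 41, 44].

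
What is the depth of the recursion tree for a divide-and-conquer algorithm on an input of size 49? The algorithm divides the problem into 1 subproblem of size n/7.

For divide and conquer with division factor 7:

Problem sizes at each level:
Level 0: 49
Level 1: 7
Level 2: 1

The root is level 0 and the size-1 base case is level 2 (the tree spans levels 0 through 2, i.e. 3 levels counting the root), so the depth is the number of divisions: log_7(49) = 2

The recursion tree depth is log_7(49) = 2. At each level, the problem size is divided by 7, so it takes 2 divisions to reduce to a base case of size 1. The algorithm makes 1 recursive call at each level.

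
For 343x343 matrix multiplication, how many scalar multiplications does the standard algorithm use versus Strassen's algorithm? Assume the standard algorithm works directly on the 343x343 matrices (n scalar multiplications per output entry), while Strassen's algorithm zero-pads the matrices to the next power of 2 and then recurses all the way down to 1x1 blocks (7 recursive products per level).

Matrix multiplication for 343x343 matrices:

Strassen's algorithm requires power-of-2 dimensions. Pad 343x343 to 512x512 (next power of 2).

Standard algorithm: 343^3 = 40353607 multiplications
Strassen's algorithm: 7^(log2(512)) = 7^9 = 40353607 multiplications
Savings: 40353607 - 40353607 = 0 multiplications

Standard: 40353607 multiplications (343^3). Strassen: 40353607 multiplications (7^9, after padding to 512x512). Strassen reduces 8 recursive multiplications to 7 at each level.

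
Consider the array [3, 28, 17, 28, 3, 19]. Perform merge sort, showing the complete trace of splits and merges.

Merge sort trace:

Split: [3, 28, 17, 28, 3, 19] -> [3, 28, 17] and [28, 3, 19]
  Split: [3, 28, 17] -> [3] and [28, 17]
    Split: [28, 17] -> [28] and [17]
    Merge: [28] + [17] -> [17, 28]
  Merge: [3] + [17, 28] -> [3, 17, 28]
  Split: [28, 3, 19] -> [28] and [3, 19]
    Split: [3, 19] -> [3] and [19]
    Merge: [3] + [19] -> [3, 19]
  Merge: [28] + [3, 19] -> [3, 19, 28]
Merge: [3, 17, 28] + [3, 19, 28] -> [3, 3, 17, 19, 28, 28]

Final sorted array: [3, 3, 17, 19, 28, 28]

The merge sort proceeds by recursively splitting the array and merging sorted halves.
After all merges, the sorted array is [3, 3, 17, 19, 28, 28].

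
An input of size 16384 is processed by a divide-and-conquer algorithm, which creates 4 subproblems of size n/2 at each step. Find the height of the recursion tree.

For divide and conquer with division factor 2:

Problem sizes at each level:
Level 0: 16384
Level 1: 8192
Level 2: 4096
Level 3: 2048
Level 4: 1024
Level 5: 512
Level 6: 256
Level 7: 128
Level 8: 64
Level 9: 32
Level 10: 16
Level 11: 8
Level 12: 4
Level 13: 2
Level 14: 1

The root is level 0 and the size-1 base case is level 14 (the tree spans levels 0 through 14, i.e. 15 levels counting the root), so the depth is the number of divisions: log_2(16384) = 14

The recursion tree depth is log_2(16384) = 14. At each level, the problem size is divided by 2, so it takes 14 divisions to reduce to a base case of size 1. The algorithm makes 4 recursive calls at each level.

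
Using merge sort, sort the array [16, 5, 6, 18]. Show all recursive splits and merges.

Merge sort trace:

Split: [16, 5, 6, 18] -> [16, 5] and [6, 18]
  Split: [16, 5] -> [16] and [5]
  Merge: [16] + [5] -> [5, 16]
  Split: [6, 18] -> [6] and [18]
  Merge: [6] + [18] -> [6, 18]
Merge: [5, 16] + [6, 18] -> [5, 6, 16, 18]

Final sorted array: [5, 6, 16, 18]

The merge sort proceeds by recursively splitting the array and merging sorted halves.
After all merges, the sorted array is [5, 6, 16, 18].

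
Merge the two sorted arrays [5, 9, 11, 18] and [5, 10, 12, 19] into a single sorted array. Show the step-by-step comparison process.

Merging process:

Compare 5 vs 5: take 5 from left. Merged: [5]
Compare 9 vs 5: take 5 from right. Merged: [5, 5]
Compare 9 vs 10: take 9 from left. Merged: [5, 5, 9]
Compare 11 vs 10: take 10 from right. Merged: [5, 5, 9, 10]
Compare 11 vs 12: take 11 from left. Merged: [5, 5, 9, 10, 11]
Compare 18 vs 12: take 12 from right. Merged: [5, 5, 9, 10, 11, 12]
Compare 18 vs 19: take 18 from left. Merged: [5, 5, 9, 10, 11, 12, 18]
Append remaining from right: [19]. Merged: [5, 5, 9, 10, 11, 12, 18, 19]

Final merged array: [5, 5, 9, 10, 11, 12, 18, 19]
Total comparisons: 7

The merged array is [5, 5, 9, 10, 11, 12, 18, 19], requiring 7 comparisons. The merge step runs in O(n) time where n is the total number of elements.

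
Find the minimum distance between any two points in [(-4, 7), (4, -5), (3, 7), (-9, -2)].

Computing all pairwise distances among 4 points:

d((-4, 7), (4, -5)) = 14.4222
d((-4, 7), (3, 7)) = 7.0 <-- minimum
d((-4, 7), (-9, -2)) = 10.2956
d((4, -5), (3, 7)) = 12.0416
d((4, -5), (-9, -2)) = 13.3417
d((3, 7), (-9, -2)) = 15.0

Closest pair: (-4, 7) and (3, 7) with distance 7.0

The closest pair is (-4, 7) and (3, 7) with Euclidean distance 7.0. For 4 points, brute-force pairwise comparison is shown above. For large n, the divide-and-conquer algorithm (sort by x, recurse on halves, check the dividing strip) achieves O(n log n).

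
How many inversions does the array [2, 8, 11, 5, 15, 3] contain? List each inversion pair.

Finding inversions in [2, 8, 11, 5, 15, 3]:

(1, 3): arr[1]=8 > arr[3]=5
(1, 5): arr[1]=8 > arr[5]=3
(2, 3): arr[2]=11 > arr[3]=5
(2, 5): arr[2]=11 > arr[5]=3
(3, 5): arr[3]=5 > arr[5]=3
(4, 5): arr[4]=15 > arr[5]=3

Total inversions: 6

The array has 6 inversion(s): (1,3), (1,5), (2,3), (2,5), (3,5), (4,5). Each pair (i,j) satisfies i < j and arr[i] > arr[j].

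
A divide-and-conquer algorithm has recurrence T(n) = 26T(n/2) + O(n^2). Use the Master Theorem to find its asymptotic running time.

Master Theorem for T(n) = 26T(n/2) + O(n^2):

a = 26, b = 2, c = 2
log_b(a) = log_2(26) = 4.7004

Case 1: c = 2 < log_2(26) = 4.7004
T(n) = O(n^(log_2 26))

For T(n) = 26T(n/2) + O(n^2): log_2(26) = 4.7004. This is Case 1 of the Master Theorem (c < log_b(a), work dominated by leaves), giving O(n^(log_2 26)).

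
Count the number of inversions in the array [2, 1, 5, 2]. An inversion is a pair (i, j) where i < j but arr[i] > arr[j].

Finding inversions in [2, 1, 5, 2]:

(0, 1): arr[0]=2 > arr[1]=1
(2, 3): arr[2]=5 > arr[3]=2

Total inversions: 2

The array has 2 inversion(s): (0,1), (2,3). Each pair (i,j) satisfies i < j and arr[i] > arr[j].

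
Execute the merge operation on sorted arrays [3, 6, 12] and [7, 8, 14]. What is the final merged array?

Merging process:

Compare 3 vs 7: take 3 from left. Merged: [3]
Compare 6 vs 7: take 6 from left. Merged: [3, 6]
Compare 12 vs 7: take 7 from right. Merged: [3, 6, 7]
Compare 12 vs 8: take 8 from right. Merged: [3, 6, 7, 8]
Compare 12 vs 14: take 12 from left. Merged: [3, 6, 7, 8, 12]
Append remaining from right: [14]. Merged: [3, 6, 7, 8, 12, 14]

Final merged array: [3, 6, 7, 8, 12, 14]
Total comparisons: 5

The merged array is [3, 6, 7, 8, 12, 14], requiring 5 comparisons. The merge step runs in O(n) time where n is the total number of elements.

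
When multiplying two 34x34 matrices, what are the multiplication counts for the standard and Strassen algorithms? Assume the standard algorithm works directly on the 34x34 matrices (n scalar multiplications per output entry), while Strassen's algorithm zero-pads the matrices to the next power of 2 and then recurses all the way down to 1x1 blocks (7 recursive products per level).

Matrix multiplication for 34x34 matrices:

Strassen's algorithm requires power-of-2 dimensions. Pad 34x34 to 64x64 (next power of 2).

Standard algorithm: 34^3 = 39304 multiplications
Strassen's algorithm: 7^(log2(64)) = 7^6 = 117649 multiplications
Difference: 39304 - 117649 = -78345 (Strassen uses MORE here due to padding overhead — for small or just-over-power-of-2 n, padding can outweigh the per-level savings)

Standard: 39304 multiplications (34^3). Strassen: 117649 multiplications (7^6, after padding to 64x64). Strassen reduces 8 recursive multiplications to 7 at each level.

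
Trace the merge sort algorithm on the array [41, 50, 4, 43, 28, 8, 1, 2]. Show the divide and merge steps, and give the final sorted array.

Merge sort trace:

Split: [41, 50, 4, 43, 28, 8, 1, 2] -> [41, 50, 4, 43] and [28, 8, 1, 2]
  Split: [41, 50, 4, 43] -> [41, 50] and [4, 43]
    Split: [41, 50] -> [41] and [50]
    Merge: [41] + [50] -> [41, 50]
    Split: [4, 43] -> [4] and [43]
    Merge: [4] + [43] -> [4, 43]
  Merge: [41, 50] + [4, 43] -> [4, 41, 43, 50]
  Split: [28, 8, 1, 2] -> [28, 8] and [1, 2]
    Split: [28, 8] -> [28] and [8]
    Merge: [28] + [8] -> [8, 28]
    Split: [1, 2] -> [1] and [2]
    Merge: [1] + [2] -> [1, 2]
  Merge: [8, 28] + [1, 2] -> [1, 2, 8, 28]
Merge: [4, 41, 43, 50] + [1, 2, 8, 28] -> [1, 2, 4, 8, 28, 41, 43, 50]

Final sorted array: [1, 2, 4, 8, 28, 41, 43, 50]

The merge sort proceeds by recursively splitting the array and merging sorted halves.
After all merges, the sorted array is [1, 2, 4, 8, 28, 41, 43, 50].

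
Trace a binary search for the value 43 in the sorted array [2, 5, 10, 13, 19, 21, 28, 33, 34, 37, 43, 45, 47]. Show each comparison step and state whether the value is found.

Binary search for 43 in [2, 5, 10, 13, 19, 21, 28, 33, 34, 37, 43, 45, 47]:

lo=0, hi=12, mid=6, arr[mid]=28 -> 28 < 43, search right half
lo=7, hi=12, mid=9, arr[mid]=37 -> 37 < 43, search right half
lo=10, hi=12, mid=11, arr[mid]=45 -> 45 > 43, search left half
lo=10, hi=10, mid=10, arr[mid]=43 -> Found target at index 10!

Binary search finds 43 at index 10 after 4 comparisons. The search repeatedly halves the search space by comparing with the middle element.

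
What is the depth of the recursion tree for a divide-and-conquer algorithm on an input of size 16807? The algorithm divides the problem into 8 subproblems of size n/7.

For divide and conquer with division factor 7:

Problem sizes at each level:
Level 0: 16807
Level 1: 2401
Level 2: 343
Level 3: 49
Level 4: 7
Level 5: 1

The root is level 0 and the size-1 base case is level 5 (the tree spans levels 0 through 5, i.e. 6 levels counting the root), so the depth is the number of divisions: log_7(16807) = 5

The recursion tree depth is log_7(16807) = 5. At each level, the problem size is divided by 7, so it takes 5 divisions to reduce to a base case of size 1. The algorithm makes 8 recursive calls at each level.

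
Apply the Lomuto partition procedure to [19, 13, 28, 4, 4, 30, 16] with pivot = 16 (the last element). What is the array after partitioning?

Lomuto partition with pivot = 16:

Initial array: [19, 13, 28, 4, 4, 30, 16]

arr[0]=19 > 16: no swap
arr[1]=13 <= 16: swap with position 0, array becomes [13, 19, 28, 4, 4, 30, 16]
arr[2]=28 > 16: no swap
arr[3]=4 <= 16: swap with position 1, array becomes [13, 4, 28, 19, 4, 30, 16]
arr[4]=4 <= 16: swap with position 2, array becomes [13, 4, 4, 19, 28, 30, 16]
arr[5]=30 > 16: no swap

Place pivot at position 3: [13, 4, 4, 16, 28, 30, 19]
Pivot position: 3

After partitioning with pivot 16, the array becomes [13, 4, 4, 16, 28, 30, 19]. The pivot is placed at index 3. All elements to the left of the pivot are <= 16, and all elements to the right are > 16.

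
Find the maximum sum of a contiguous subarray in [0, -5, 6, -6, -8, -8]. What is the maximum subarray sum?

Using Kadane's algorithm on [0, -5, 6, -6, -8, -8]:

Scanning through the array:
Position 1 (value -5): max_ending_here = -5, max_so_far = 0
Position 2 (value 6): max_ending_here = 6, max_so_far = 6
Position 3 (value -6): max_ending_here = 0, max_so_far = 6
Position 4 (value -8): max_ending_here = -8, max_so_far = 6
Position 5 (value -8): max_ending_here = -8, max_so_far = 6

Maximum subarray: [6]
Maximum sum: 6

The maximum subarray is [6] with sum 6. This subarray runs from index 2 to index 2.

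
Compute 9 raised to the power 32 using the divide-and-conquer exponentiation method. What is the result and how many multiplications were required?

Computing 9^32 by squaring (build up from 9^1; each line after the first costs one multiplication):

9^1 = 9
9^2 = (9^1)^2 = 9^2 = 81
9^4 = (9^2)^2 = 81^2 = 6561
9^8 = (9^4)^2 = 6561^2 = 43046721
9^16 = (9^8)^2 = 43046721^2 = 1853020188851841
9^32 = (9^16)^2 = 1853020188851841^2 = 3433683820292512484657849089281

Result: 3433683820292512484657849089281
Multiplications needed: 5 (5 lines after 9^1)

9^32 = 3433683820292512484657849089281. Using exponentiation by squaring, this requires 5 multiplications. The key idea: if the exponent is even, square the half-power; if odd, multiply by the base once.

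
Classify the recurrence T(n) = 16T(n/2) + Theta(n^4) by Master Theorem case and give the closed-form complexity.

Master Theorem for T(n) = 16T(n/2) + O(n^4):

a = 16, b = 2, c = 4
log_b(a) = log_2(16) = 4.0000

Case 2: c = 4 = log_2(16) = 4.0000
T(n) = O(n^4 log n) = O(n^4 log n)

For T(n) = 16T(n/2) + O(n^4): log_2(16) = 4.0000. This is Case 2 of the Master Theorem (c = log_b(a), equal work at all levels), giving O(n^4 log n).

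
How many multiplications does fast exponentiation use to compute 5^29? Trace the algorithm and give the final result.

Computing 5^29 by squaring (build up from 5^1; each line after the first costs one multiplication):

5^1 = 5
5^2 = (5^1)^2 = 5^2 = 25
5^3 = 5 * 5^2 = 5 * 25 = 125
5^6 = (5^3)^2 = 125^2 = 15625
5^7 = 5 * 5^6 = 5 * 15625 = 78125
5^14 = (5^7)^2 = 78125^2 = 6103515625
5^28 = (5^14)^2 = 6103515625^2 = 37252902984619140625
5^29 = 5 * 5^28 = 5 * 37252902984619140625 = 186264514923095703125

Result: 186264514923095703125
Multiplications needed: 7 (7 lines after 5^1)

5^29 = 186264514923095703125. Using exponentiation by squaring, this requires 7 multiplications. The key idea: if the exponent is even, square the half-power; if odd, multiply by the base once.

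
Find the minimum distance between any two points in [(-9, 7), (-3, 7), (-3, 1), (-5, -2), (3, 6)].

Computing all pairwise distances among 5 points:

d((-9, 7), (-3, 7)) = 6.0
d((-9, 7), (-3, 1)) = 8.4853
d((-9, 7), (-5, -2)) = 9.8489
d((-9, 7), (3, 6)) = 12.0416
d((-3, 7), (-3, 1)) = 6.0
d((-3, 7), (-5, -2)) = 9.2195
d((-3, 7), (3, 6)) = 6.0828
d((-3, 1), (-5, -2)) = 3.6056 <-- minimum
d((-3, 1), (3, 6)) = 7.8102
d((-5, -2), (3, 6)) = 11.3137

Closest pair: (-3, 1) and (-5, -2) with distance 3.6056

The closest pair is (-3, 1) and (-5, -2) with Euclidean distance 3.6056. For 5 points, brute-force pairwise comparison is shown above. For large n, the divide-and-conquer algorithm (sort by x, recurse on halves, check the dividing strip) achieves O(n log n).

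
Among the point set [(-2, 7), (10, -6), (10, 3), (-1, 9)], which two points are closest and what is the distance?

Computing all pairwise distances among 4 points:

d((-2, 7), (10, -6)) = 17.6918
d((-2, 7), (10, 3)) = 12.6491
d((-2, 7), (-1, 9)) = 2.2361 <-- minimum
d((10, -6), (10, 3)) = 9.0
d((10, -6), (-1, 9)) = 18.6011
d((10, 3), (-1, 9)) = 12.53

Closest pair: (-2, 7) and (-1, 9) with distance 2.2361

The closest pair is (-2, 7) and (-1, 9) with Euclidean distance 2.2361. For 4 points, brute-force pairwise comparison is shown above. For large n, the divide-and-conquer algorithm (sort by x, recurse on halves, check the dividing strip) achieves O(n log n).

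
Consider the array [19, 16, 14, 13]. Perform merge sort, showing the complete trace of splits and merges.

Merge sort trace:

Split: [19, 16, 14, 13] -> [19, 16] and [14, 13]
  Split: [19, 16] -> [19] and [16]
  Merge: [19] + [16] -> [16, 19]
  Split: [14, 13] -> [14] and [13]
  Merge: [14] + [13] -> [13, 14]
Merge: [16, 19] + [13, 14] -> [13, 14, 16, 19]

Final sorted array: [13, 14, 16, 19]

The merge sort proceeds by recursively splitting the array and merging sorted halves.
After all merges, the sorted array is [13, 14, 16, 19].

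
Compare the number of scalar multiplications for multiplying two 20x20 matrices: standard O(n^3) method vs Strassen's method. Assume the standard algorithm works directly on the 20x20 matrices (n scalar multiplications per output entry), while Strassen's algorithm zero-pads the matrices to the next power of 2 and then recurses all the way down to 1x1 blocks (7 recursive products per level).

Matrix multiplication for 20x20 matrices:

Strassen's algorithm requires power-of-2 dimensions. Pad 20x20 to 32x32 (next power of 2).

Standard algorithm: 20^3 = 8000 multiplications
Strassen's algorithm: 7^(log2(32)) = 7^5 = 16807 multiplications
Difference: 8000 - 16807 = -8807 (Strassen uses MORE here due to padding overhead — for small or just-over-power-of-2 n, padding can outweigh the per-level savings)

Standard: 8000 multiplications (20^3). Strassen: 16807 multiplications (7^5, after padding to 32x32). Strassen reduces 8 recursive multiplications to 7 at each level.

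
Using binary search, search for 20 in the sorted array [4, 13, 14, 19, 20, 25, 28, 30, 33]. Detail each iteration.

Binary search for 20 in [4, 13, 14, 19, 20, 25, 28, 30, 33]:

lo=0, hi=8, mid=4, arr[mid]=20 -> Found target at index 4!

Binary search finds 20 at index 4 after 1 comparisons. The search repeatedly halves the search space by comparing with the middle element.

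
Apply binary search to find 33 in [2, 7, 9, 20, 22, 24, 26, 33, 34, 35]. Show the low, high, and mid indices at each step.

Binary search for 33 in [2, 7, 9, 20, 22, 24, 26, 33, 34, 35]:

lo=0, hi=9, mid=4, arr[mid]=22 -> 22 < 33, search right half
lo=5, hi=9, mid=7, arr[mid]=33 -> Found target at index 7!

Binary search finds 33 at index 7 after 2 comparisons. The search repeatedly halves the search space by comparing with the middle element.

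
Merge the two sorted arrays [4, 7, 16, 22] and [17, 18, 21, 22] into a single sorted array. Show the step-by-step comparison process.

Merging process:

Compare 4 vs 17: take 4 from left. Merged: [4]
Compare 7 vs 17: take 7 from left. Merged: [4, 7]
Compare 16 vs 17: take 16 from left. Merged: [4, 7, 16]
Compare 22 vs 17: take 17 from right. Merged: [4, 7, 16, 17]
Compare 22 vs 18: take 18 from right. Merged: [4, 7, 16, 17, 18]
Compare 22 vs 21: take 21 from right. Merged: [4, 7, 16, 17, 18, 21]
Compare 22 vs 22: take 22 from left. Merged: [4, 7, 16, 17, 18, 21, 22]
Append remaining from right: [22]. Merged: [4, 7, 16, 17, 18, 21, 22, 22]

Final merged array: [4, 7, 16, 17, 18, 21, 22, 22]
Total comparisons: 7

The merged array is [4, 7, 16, 17, 18, 21, 22, 22], requiring 7 comparisons. The merge step runs in O(n) time where n is the total number of elements.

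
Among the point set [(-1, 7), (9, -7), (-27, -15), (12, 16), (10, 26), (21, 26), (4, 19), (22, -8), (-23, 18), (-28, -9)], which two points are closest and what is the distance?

Computing all pairwise distances among 10 points:

d((-1, 7), (9, -7)) = 17.2047
d((-1, 7), (-27, -15)) = 34.0588
d((-1, 7), (12, 16)) = 15.8114
d((-1, 7), (10, 26)) = 21.9545
d((-1, 7), (21, 26)) = 29.0689
d((-1, 7), (4, 19)) = 13.0
d((-1, 7), (22, -8)) = 27.4591
d((-1, 7), (-23, 18)) = 24.5967
d((-1, 7), (-28, -9)) = 31.3847
d((9, -7), (-27, -15)) = 36.8782
d((9, -7), (12, 16)) = 23.1948
d((9, -7), (10, 26)) = 33.0151
d((9, -7), (21, 26)) = 35.1141
d((9, -7), (4, 19)) = 26.4764
d((9, -7), (22, -8)) = 13.0384
d((9, -7), (-23, 18)) = 40.6079
d((9, -7), (-28, -9)) = 37.054
d((-27, -15), (12, 16)) = 49.8197
d((-27, -15), (10, 26)) = 55.2268
d((-27, -15), (21, 26)) = 63.1269
d((-27, -15), (4, 19)) = 46.0109
d((-27, -15), (22, -8)) = 49.4975
d((-27, -15), (-23, 18)) = 33.2415
d((-27, -15), (-28, -9)) = 6.0828 <-- minimum
d((12, 16), (10, 26)) = 10.198
d((12, 16), (21, 26)) = 13.4536
d((12, 16), (4, 19)) = 8.544
d((12, 16), (22, -8)) = 26.0
d((12, 16), (-23, 18)) = 35.0571
d((12, 16), (-28, -9)) = 47.1699
d((10, 26), (21, 26)) = 11.0
d((10, 26), (4, 19)) = 9.2195
d((10, 26), (22, -8)) = 36.0555
d((10, 26), (-23, 18)) = 33.9559
d((10, 26), (-28, -9)) = 51.6624
d((21, 26), (4, 19)) = 18.3848
d((21, 26), (22, -8)) = 34.0147
d((21, 26), (-23, 18)) = 44.7214
d((21, 26), (-28, -9)) = 60.2163
d((4, 19), (22, -8)) = 32.45
d((4, 19), (-23, 18)) = 27.0185
d((4, 19), (-28, -9)) = 42.5206
d((22, -8), (-23, 18)) = 51.9711
d((22, -8), (-28, -9)) = 50.01
d((-23, 18), (-28, -9)) = 27.4591

Closest pair: (-27, -15) and (-28, -9) with distance 6.0828

The closest pair is (-27, -15) and (-28, -9) with Euclidean distance 6.0828. For 10 points, brute-force pairwise comparison is shown above. For large n, the divide-and-conquer algorithm (sort by x, recurse on halves, check the dividing strip) achieves O(n log n).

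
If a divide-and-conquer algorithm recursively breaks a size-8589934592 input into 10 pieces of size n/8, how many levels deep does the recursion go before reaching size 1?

For divide and conquer with division factor 8:

Problem sizes at each level:
Level 0: 8589934592
Level 1: 1073741824
Level 2: 134217728
Level 3: 16777216
Level 4: 2097152
Level 5: 262144
Level 6: 32768
Level 7: 4096
Level 8: 512
Level 9: 64
Level 10: 8
Level 11: 1

The root is level 0 and the size-1 base case is level 11 (the tree spans levels 0 through 11, i.e. 12 levels counting the root), so the depth is the number of divisions: log_8(8589934592) = 11

The recursion tree depth is log_8(8589934592) = 11. At each level, the problem size is divided by 8, so it takes 11 divisions to reduce to a base case of size 1. The algorithm makes 10 recursive calls at each level.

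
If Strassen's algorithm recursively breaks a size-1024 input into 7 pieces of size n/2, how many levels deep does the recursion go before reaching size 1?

For divide and conquer with division factor 2:

Problem sizes at each level:
Level 0: 1024
Level 1: 512
Level 2: 256
Level 3: 128
Level 4: 64
Level 5: 32
Level 6: 16
Level 7: 8
Level 8: 4
Level 9: 2
Level 10: 1

The root is level 0 and the size-1 base case is level 10 (the tree spans levels 0 through 10, i.e. 11 levels counting the root), so the depth is the number of divisions: log_2(1024) = 10

The recursion tree depth is log_2(1024) = 10. At each level, the problem size is divided by 2, so it takes 10 divisions to reduce to a base case of size 1. The algorithm makes 7 recursive calls at each level.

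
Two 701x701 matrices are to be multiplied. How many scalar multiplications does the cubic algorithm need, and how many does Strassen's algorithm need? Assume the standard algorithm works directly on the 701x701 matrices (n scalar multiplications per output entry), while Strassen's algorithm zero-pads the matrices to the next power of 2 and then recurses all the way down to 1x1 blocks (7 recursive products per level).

Matrix multiplication for 701x701 matrices:

Strassen's algorithm requires power-of-2 dimensions. Pad 701x701 to 1024x1024 (next power of 2).

Standard algorithm: 701^3 = 344472101 multiplications
Strassen's algorithm: 7^(log2(1024)) = 7^10 = 282475249 multiplications
Savings: 344472101 - 282475249 = 61996852 multiplications

Standard: 344472101 multiplications (701^3). Strassen: 282475249 multiplications (7^10, after padding to 1024x1024). Strassen reduces 8 recursive multiplications to 7 at each level.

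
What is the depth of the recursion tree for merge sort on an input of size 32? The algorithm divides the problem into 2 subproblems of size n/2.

For divide and conquer with division factor 2:

Problem sizes at each level:
Level 0: 32
Level 1: 16
Level 2: 8
Level 3: 4
Level 4: 2
Level 5: 1

The root is level 0 and the size-1 base case is level 5 (the tree spans levels 0 through 5, i.e. 6 levels counting the root), so the depth is the number of divisions: log_2(32) = 5

The recursion tree depth is log_2(32) = 5. At each level, the problem size is divided by 2, so it takes 5 divisions to reduce to a base case of size 1. The algorithm makes 2 recursive calls at each level.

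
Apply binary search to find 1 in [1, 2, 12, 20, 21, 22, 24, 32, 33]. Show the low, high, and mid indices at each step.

Binary search for 1 in [1, 2, 12, 20, 21, 22, 24, 32, 33]:

lo=0, hi=8, mid=4, arr[mid]=21 -> 21 > 1, search left half
lo=0, hi=3, mid=1, arr[mid]=2 -> 2 > 1, search left half
lo=0, hi=0, mid=0, arr[mid]=1 -> Found target at index 0!

Binary search finds 1 at index 0 after 3 comparisons. The search repeatedly halves the search space by comparing with the middle element.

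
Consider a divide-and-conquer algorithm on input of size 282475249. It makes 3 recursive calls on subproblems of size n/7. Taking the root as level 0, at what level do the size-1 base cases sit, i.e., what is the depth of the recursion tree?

For divide and conquer with division factor 7:

Problem sizes at each level:
Level 0: 282475249
Level 1: 40353607
Level 2: 5764801
Level 3: 823543
Level 4: 117649
Level 5: 16807
Level 6: 2401
Level 7: 343
Level 8: 49
Level 9: 7
Level 10: 1

The root is level 0 and the size-1 base case is level 10 (the tree spans levels 0 through 10, i.e. 11 levels counting the root), so the depth is the number of divisions: log_7(282475249) = 10

The recursion tree depth is log_7(282475249) = 10. At each level, the problem size is divided by 7, so it takes 10 divisions to reduce to a base case of size 1. The algorithm makes 3 recursive calls at each level.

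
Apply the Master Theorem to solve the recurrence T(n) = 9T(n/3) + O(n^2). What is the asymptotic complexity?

Master Theorem for T(n) = 9T(n/3) + O(n^2):

a = 9, b = 3, c = 2
log_b(a) = log_3(9) = 2.0000

Case 2: c = 2 = log_3(9) = 2.0000
T(n) = O(n^2 log n) = O(n^2 log n)

For T(n) = 9T(n/3) + O(n^2): log_3(9) = 2.0000. This is Case 2 of the Master Theorem (c = log_b(a), equal work at all levels), giving O(n^2 log n).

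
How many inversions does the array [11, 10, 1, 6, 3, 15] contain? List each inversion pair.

Finding inversions in [11, 10, 1, 6, 3, 15]:

(0, 1): arr[0]=11 > arr[1]=10
(0, 2): arr[0]=11 > arr[2]=1
(0, 3): arr[0]=11 > arr[3]=6
(0, 4): arr[0]=11 > arr[4]=3
(1, 2): arr[1]=10 > arr[2]=1
(1, 3): arr[1]=10 > arr[3]=6
(1, 4): arr[1]=10 > arr[4]=3
(3, 4): arr[3]=6 > arr[4]=3

Total inversions: 8

The array has 8 inversion(s): (0,1), (0,2), (0,3), (0,4), (1,2), (1,3), (1,4), (3,4). Each pair (i,j) satisfies i < j and arr[i] > arr[j].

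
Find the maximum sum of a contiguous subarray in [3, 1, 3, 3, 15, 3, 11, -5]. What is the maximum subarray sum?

Using Kadane's algorithm on [3, 1, 3, 3, 15, 3, 11, -5]:

Scanning through the array:
Position 1 (value 1): max_ending_here = 4, max_so_far = 4
Position 2 (value 3): max_ending_here = 7, max_so_far = 7
Position 3 (value 3): max_ending_here = 10, max_so_far = 10
Position 4 (value 15): max_ending_here = 25, max_so_far = 25
Position 5 (value 3): max_ending_here = 28, max_so_far = 28
Position 6 (value 11): max_ending_here = 39, max_so_far = 39
Position 7 (value -5): max_ending_here = 34, max_so_far = 39

Maximum subarray: [3, 1, 3, 3, 15, 3, 11]
Maximum sum: 39

The maximum subarray is [3, 1, 3, 3, 15, 3, 11] with sum 39. This subarray runs from index 0 to index 6.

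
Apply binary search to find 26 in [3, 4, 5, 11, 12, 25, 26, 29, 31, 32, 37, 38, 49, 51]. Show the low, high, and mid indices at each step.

Binary search for 26 in [3, 4, 5, 11, 12, 25, 26, 29, 31, 32, 37, 38, 49, 51]:

lo=0, hi=13, mid=6, arr[mid]=26 -> Found target at index 6!

Binary search finds 26 at index 6 after 1 comparisons. The search repeatedly halves the search space by comparing with the middle element.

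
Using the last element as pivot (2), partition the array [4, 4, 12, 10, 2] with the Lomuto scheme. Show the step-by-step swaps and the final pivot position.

Lomuto partition with pivot = 2:

Initial array: [4, 4, 12, 10, 2]

arr[0]=4 > 2: no swap
arr[1]=4 > 2: no swap
arr[2]=12 > 2: no swap
arr[3]=10 > 2: no swap

Place pivot at position 0: [2, 4, 12, 10, 4]
Pivot position: 0

After partitioning with pivot 2, the array becomes [2, 4, 12, 10, 4]. The pivot is placed at index 0. All elements to the left of the pivot are <= 2, and all elements to the right are > 2.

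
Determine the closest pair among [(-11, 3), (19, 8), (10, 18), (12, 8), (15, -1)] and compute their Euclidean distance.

Computing all pairwise distances among 5 points:

d((-11, 3), (19, 8)) = 30.4138
d((-11, 3), (10, 18)) = 25.807
d((-11, 3), (12, 8)) = 23.5372
d((-11, 3), (15, -1)) = 26.3059
d((19, 8), (10, 18)) = 13.4536
d((19, 8), (12, 8)) = 7.0 <-- minimum
d((19, 8), (15, -1)) = 9.8489
d((10, 18), (12, 8)) = 10.198
d((10, 18), (15, -1)) = 19.6469
d((12, 8), (15, -1)) = 9.4868

Closest pair: (19, 8) and (12, 8) with distance 7.0

The closest pair is (19, 8) and (12, 8) with Euclidean distance 7.0. For 5 points, brute-force pairwise comparison is shown above. For large n, the divide-and-conquer algorithm (sort by x, recurse on halves, check the dividing strip) achieves O(n log n).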